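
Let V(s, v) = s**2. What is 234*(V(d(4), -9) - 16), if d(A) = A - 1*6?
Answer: -2808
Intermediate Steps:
d(A) = -6 + A (d(A) = A - 6 = -6 + A)
234*(V(d(4), -9) - 16) = 234*((-6 + 4)**2 - 16) = 234*((-2)**2 - 16) = 234*(4 - 16) = 234*(-12) = -2808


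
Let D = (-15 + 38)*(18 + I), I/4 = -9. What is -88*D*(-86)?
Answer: -3133152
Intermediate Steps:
I = -36 (I = 4*(-9) = -36)
D = -414 (D = (-15 + 38)*(18 - 36) = 23*(-18) = -414)
-88*D*(-86) = -88*(-414)*(-86) = 36432*(-86) = -3133152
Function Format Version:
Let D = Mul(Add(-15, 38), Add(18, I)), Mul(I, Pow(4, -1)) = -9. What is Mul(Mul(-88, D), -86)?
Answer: -3133152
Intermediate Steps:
I = -36 (I = Mul(4, -9) = -36)
D = -414 (D = Mul(Add(-15, 38), Add(18, -36)) = Mul(23, -18) = -414)
Mul(Mul(-88, D), -86) = Mul(Mul(-88, -414), -86) = Mul(36432, -86) = -3133152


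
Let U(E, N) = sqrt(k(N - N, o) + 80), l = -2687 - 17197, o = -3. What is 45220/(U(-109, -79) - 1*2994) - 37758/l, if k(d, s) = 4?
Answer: -4086124329/309443093 - 11305*sqrt(21)/1120494 ≈ -13.251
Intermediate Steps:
l = -19884
U(E, N) = 2*sqrt(21) (U(E, N) = sqrt(4 + 80) = sqrt(84) = 2*sqrt(21))
45220/(U(-109, -79) - 1*2994) - 37758/l = 45220/(2*sqrt(21) - 1*2994) - 37758/(-19884) = 45220/(2*sqrt(21) - 2994) - 37758*(-1/19884) = 45220/(-2994 + 2*sqrt(21)) + 6293/3314 = 6293/3314 + 45220/(-2994 + 2*sqrt(21))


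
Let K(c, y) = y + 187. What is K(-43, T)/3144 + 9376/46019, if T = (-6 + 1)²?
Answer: 9808543/36170934 ≈ 0.27117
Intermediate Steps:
T = 25 (T = (-5)² = 25)
K(c, y) = 187 + y
K(-43, T)/3144 + 9376/46019 = (187 + 25)/3144 + 9376/46019 = 212*(1/3144) + 9376*(1/46019) = 53/786 + 9376/46019 = 9808543/36170934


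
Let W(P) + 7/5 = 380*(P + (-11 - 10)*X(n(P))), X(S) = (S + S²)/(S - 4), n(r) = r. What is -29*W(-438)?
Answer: -105404326637/1105 ≈ -9.5389e+7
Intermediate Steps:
X(S) = (S + S²)/(-4 + S)
W(P) = -7/5 + 380*P - 7980*P*(1 + P)/(-4 + P) (W(P) = -7/5 + 380*(P + (-11 - 10)*(P*(1 + P)/(-4 + P))) = -7/5 + 380*(P - 21*P*(1 + P)/(-4 + P)) = -7/5 + (380*P - 7980*P*(1 + P)/(-4 + P)) = -7/5 + 380*P - 7980*P*(1 + P)/(-4 + P))
-29*W(-438) = -29*(28 - 47507*(-438) - 38000*(-438)²)/(5*(-4 - 438)) = -29*(28 + 20808066 - 38000*191844)/(5*(-442)) = -29*(-1)*(28 + 20808066 - 7290072000)/(5*442) = -29*(-1)*(-7269263906)/(5*442) = -29*3634631953/1105 = -105404326637/1105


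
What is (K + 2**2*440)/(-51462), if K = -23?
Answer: -193/5718 ≈ -0.033753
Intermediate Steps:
(K + 2**2*440)/(-51462) = (-23 + 2**2*440)/(-51462) = (-23 + 4*440)*(-1/51462) = (-23 + 1760)*(-1/51462) = 1737*(-1/51462) = -193/5718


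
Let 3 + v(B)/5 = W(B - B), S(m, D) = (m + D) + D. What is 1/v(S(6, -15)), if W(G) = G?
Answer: -1/15 ≈ -0.066667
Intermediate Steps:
S(m, D) = m + 2*D (S(m, D) = (D + m) + D = m + 2*D)
v(B) = -15 (v(B) = -15 + 5*(B - B) = -15 + 5*0 = -15 + 0 = -15)
1/v(S(6, -15)) = 1/(-15) = -1/15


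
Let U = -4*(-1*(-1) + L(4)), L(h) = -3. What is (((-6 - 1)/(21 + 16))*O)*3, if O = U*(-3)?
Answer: 504/37 ≈ 13.622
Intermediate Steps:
U = 8 (U = -4*(-1*(-1) - 3) = -4*(1 - 3) = -4*(-2) = 8)
O = -24 (O = 8*(-3) = -24)
(((-6 - 1)/(21 + 16))*O)*3 = (((-6 - 1)/(21 + 16))*(-24))*3 = (-7/37*(-24))*3 = (-7*1/37*(-24))*3 = -7/37*(-24)*3 = (168/37)*3 = 504/37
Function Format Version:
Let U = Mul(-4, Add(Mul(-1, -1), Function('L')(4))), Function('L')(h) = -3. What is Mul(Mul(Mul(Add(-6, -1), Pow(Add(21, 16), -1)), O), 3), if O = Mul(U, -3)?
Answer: Rational(504, 37) ≈ 13.622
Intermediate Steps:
U = 8 (U = Mul(-4, Add(Mul(-1, -1), -3)) = Mul(-4, Add(1, -3)) = Mul(-4, -2) = 8)
O = -24 (O = Mul(8, -3) = -24)
Mul(Mul(Mul(Add(-6, -1), Pow(Add(21, 16), -1)), O), 3) = Mul(Mul(Mul(Add(-6, -1), Pow(Add(21, 16), -1)), -24), 3) = Mul(Mul(Mul(-7, Pow(37, -1)), -24), 3) = Mul(Mul(Mul(-7, Rational(1, 37)), -24), 3) = Mul(Mul(Rational(-7, 37), -24), 3) = Mul(Rational(168, 37), 3) = Rational(504, 37)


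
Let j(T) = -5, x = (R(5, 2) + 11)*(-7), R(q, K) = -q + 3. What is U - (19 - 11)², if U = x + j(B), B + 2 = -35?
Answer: -132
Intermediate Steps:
R(q, K) = 3 - q
x = -63 (x = ((3 - 1*5) + 11)*(-7) = ((3 - 5) + 11)*(-7) = (-2 + 11)*(-7) = 9*(-7) = -63)
B = -37 (B = -2 - 35 = -37)
U = -68 (U = -63 - 5 = -68)
U - (19 - 11)² = -68 - (19 - 11)² = -68 - 1*8² = -68 - 1*64 = -68 - 64 = -132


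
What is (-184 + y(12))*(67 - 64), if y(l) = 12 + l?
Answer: -480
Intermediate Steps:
(-184 + y(12))*(67 - 64) = (-184 + (12 + 12))*(67 - 64) = (-184 + 24)*3 = -160*3 = -480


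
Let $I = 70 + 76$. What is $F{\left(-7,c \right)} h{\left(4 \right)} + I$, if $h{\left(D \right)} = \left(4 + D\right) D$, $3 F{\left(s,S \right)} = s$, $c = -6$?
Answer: $\frac{214}{3} \approx 71.333$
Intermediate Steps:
$F{\left(s,S \right)} = \frac{s}{3}$
$h{\left(D \right)} = D \left(4 + D\right)$
$I = 146$
$F{\left(-7,c \right)} h{\left(4 \right)} + I = \frac{1}{3} \left(-7\right) 4 \left(4 + 4\right) + 146 = - \frac{7 \cdot 4 \cdot 8}{3} + 146 = \left(- \frac{7}{3}\right) 32 + 146 = - \frac{224}{3} + 146 = \frac{214}{3}$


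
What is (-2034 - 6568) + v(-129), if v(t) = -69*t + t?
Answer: 170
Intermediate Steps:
v(t) = -68*t
(-2034 - 6568) + v(-129) = (-2034 - 6568) - 68*(-129) = -8602 + 8772 = 170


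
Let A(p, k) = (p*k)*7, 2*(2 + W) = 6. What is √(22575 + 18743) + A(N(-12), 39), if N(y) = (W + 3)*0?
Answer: √41318 ≈ 203.27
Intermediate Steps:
W = 1 (W = -2 + (½)*6 = -2 + 3 = 1)
N(y) = 0 (N(y) = (1 + 3)*0 = 4*0 = 0)
A(p, k) = 7*k*p (A(p, k) = (k*p)*7 = 7*k*p)
√(22575 + 18743) + A(N(-12), 39) = √(22575 + 18743) + 7*39*0 = √41318 + 0 = √41318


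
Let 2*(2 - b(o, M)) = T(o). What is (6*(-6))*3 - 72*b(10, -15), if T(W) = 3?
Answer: -144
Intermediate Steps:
b(o, M) = ½ (b(o, M) = 2 - ½*3 = 2 - 3/2 = ½)
(6*(-6))*3 - 72*b(10, -15) = (6*(-6))*3 - 72*½ = -36*3 - 36 = -108 - 36 = -144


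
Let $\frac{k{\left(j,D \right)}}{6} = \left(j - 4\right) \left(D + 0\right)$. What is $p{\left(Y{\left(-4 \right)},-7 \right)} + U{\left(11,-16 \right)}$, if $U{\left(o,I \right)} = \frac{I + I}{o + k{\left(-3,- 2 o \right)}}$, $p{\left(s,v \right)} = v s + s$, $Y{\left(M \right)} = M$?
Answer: $\frac{22408}{935} \approx 23.966$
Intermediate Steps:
$k{\left(j,D \right)} = 6 D \left(-4 + j\right)$ ($k{\left(j,D \right)} = 6 \left(j - 4\right) \left(D + 0\right) = 6 \left(-4 + j\right) D = 6 D \left(-4 + j\right)$)
$p{\left(s,v \right)} = s + s v$ ($p{\left(s,v \right)} = s v + s = s + s v$)
$U{\left(o,I \right)} = \frac{2 I}{85 o}$ ($U{\left(o,I \right)} = \frac{I + I}{o + 6 \left(- 2 o\right) \left(-4 - 3\right)} = \frac{2 I}{o + 6 \left(- 2 o\right) \left(-7\right)} = \frac{2 I}{o + 84 o} = \frac{2 I}{85 o}$)
$p{\left(Y{\left(-4 \right)},-7 \right)} + U{\left(11,-16 \right)} = - 4 \left(1 - 7\right) + \frac{2}{85} \left(-16\right) \frac{1}{11} = \left(-4\right) \left(-6\right) + \frac{2}{85} \left(-16\right) \frac{1}{11} = 24 - \frac{32}{935} = \frac{22408}{935}$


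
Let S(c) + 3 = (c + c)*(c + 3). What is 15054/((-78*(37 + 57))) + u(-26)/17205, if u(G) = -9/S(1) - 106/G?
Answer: -5833049/2841150 ≈ -2.0531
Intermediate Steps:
S(c) = -3 + 2*c*(3 + c) (S(c) = -3 + (c + c)*(c + 3) = -3 + (2*c)*(3 + c) = -3 + 2*c*(3 + c))
u(G) = -9/5 - 106/G (u(G) = -9/(-3 + 2*1**2 + 6*1) - 106/G = -9/(-3 + 2*1 + 6) - 106/G = -9/(-3 + 2 + 6) - 106/G = -9/5 - 106/G)
15054/((-78*(37 + 57))) + u(-26)/17205 = 15054/((-78*(37 + 57))) + (-9/5 - 106/(-26))/17205 = 15054/((-78*94)) + (-9/5 - 106*(-1/26))*(1/17205) = 15054/(-7332) + (-9/5 + 53/13)*(1/17205) = 15054*(-1/7332) + (148/65)*(1/17205) = -193/94 + 4/30225 = -5833049/2841150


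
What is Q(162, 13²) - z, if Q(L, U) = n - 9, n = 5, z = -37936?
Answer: 37932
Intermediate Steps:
Q(L, U) = -4 (Q(L, U) = 5 - 9 = -4)
Q(162, 13²) - z = -4 - 1*(-37936) = -4 + 37936 = 37932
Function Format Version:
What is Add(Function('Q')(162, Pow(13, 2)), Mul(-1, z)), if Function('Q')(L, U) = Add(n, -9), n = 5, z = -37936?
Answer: 37932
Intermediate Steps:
Function('Q')(L, U) = -4 (Function('Q')(L, U) = Add(5, -9) = -4)
Add(Function('Q')(162, Pow(13, 2)), Mul(-1, z)) = Add(-4, Mul(-1, -37936)) = Add(-4, 37936) = 37932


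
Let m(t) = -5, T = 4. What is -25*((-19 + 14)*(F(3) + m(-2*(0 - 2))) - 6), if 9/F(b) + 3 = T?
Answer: 650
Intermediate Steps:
F(b) = 9 (F(b) = 9/(-3 + 4) = 9/1 = 9*1 = 9)
-25*((-19 + 14)*(F(3) + m(-2*(0 - 2))) - 6) = -25*((-19 + 14)*(9 - 5) - 6) = -25*(-5*4 - 6) = -25*(-20 - 6) = -25*(-26) = 650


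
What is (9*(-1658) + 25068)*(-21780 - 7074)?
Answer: -292752684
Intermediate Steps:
(9*(-1658) + 25068)*(-21780 - 7074) = (-14922 + 25068)*(-28854) = 10146*(-28854) = -292752684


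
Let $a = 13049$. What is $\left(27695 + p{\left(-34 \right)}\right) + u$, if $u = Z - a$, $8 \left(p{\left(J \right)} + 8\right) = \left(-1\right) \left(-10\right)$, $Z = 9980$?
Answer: $\frac{98477}{4} \approx 24619.0$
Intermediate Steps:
$p{\left(J \right)} = - \frac{27}{4}$ ($p{\left(J \right)} = -8 + \frac{\left(-1\right) \left(-10\right)}{8} = -8 + \frac{1}{8} \cdot 10 = -8 + \frac{5}{4} = - \frac{27}{4}$)
$u = -3069$ ($u = 9980 - 13049 = -3069$)
$\left(27695 + p{\left(-34 \right)}\right) + u = \left(27695 - \frac{27}{4}\right) - 3069 = \frac{110753}{4} - 3069 = \frac{98477}{4}$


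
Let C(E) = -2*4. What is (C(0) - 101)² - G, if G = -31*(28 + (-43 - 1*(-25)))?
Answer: 12191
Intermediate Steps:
C(E) = -8
G = -310 (G = -31*(28 + (-43 + 25)) = -31*(28 - 18) = -31*10 = -310)
(C(0) - 101)² - G = (-8 - 101)² - 1*(-310) = (-109)² + 310 = 11881 + 310 = 12191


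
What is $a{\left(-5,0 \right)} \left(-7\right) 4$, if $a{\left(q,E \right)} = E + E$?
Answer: $0$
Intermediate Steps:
$a{\left(q,E \right)} = 2 E$
$a{\left(-5,0 \right)} \left(-7\right) 4 = 2 \cdot 0 \left(-7\right) 4 = 0 \left(-7\right) 4 = 0 \cdot 4 = 0$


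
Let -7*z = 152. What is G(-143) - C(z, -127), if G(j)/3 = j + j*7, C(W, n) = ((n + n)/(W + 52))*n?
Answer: -476695/106 ≈ -4497.1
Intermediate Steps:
z = -152/7 (z = -1/7*152 = -152/7 ≈ -21.714)
C(W, n) = 2*n**2/(52 + W) (C(W, n) = ((2*n)/(52 + W))*n = (2*n/(52 + W))*n = 2*n**2/(52 + W))
G(j) = 24*j (G(j) = 3*(j + j*7) = 3*(j + 7*j) = 3*(8*j) = 24*j)
G(-143) - C(z, -127) = 24*(-143) - 2*(-127)**2/(52 - 152/7) = -3432 - 2*16129/212/7 = -3432 - 2*16129*7/212 = -3432 - 1*112903/106 = -3432 - 112903/106 = -476695/106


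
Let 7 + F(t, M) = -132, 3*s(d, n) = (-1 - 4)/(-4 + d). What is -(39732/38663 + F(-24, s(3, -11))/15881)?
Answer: -625609735/614007103 ≈ -1.0189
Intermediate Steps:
s(d, n) = -5/(3*(-4 + d)) (s(d, n) = ((-1 - 4)/(-4 + d))/3 = (-5/(-4 + d))/3 = -5/(3*(-4 + d)))
F(t, M) = -139 (F(t, M) = -7 - 132 = -139)
-(39732/38663 + F(-24, s(3, -11))/15881) = -(39732/38663 - 139/15881) = -1*625609735/614007103 = -625609735/614007103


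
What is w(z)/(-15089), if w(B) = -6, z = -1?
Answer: 6/15089 ≈ 0.00039764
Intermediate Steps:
w(z)/(-15089) = -6/(-15089) = -1/15089*(-6) = 6/15089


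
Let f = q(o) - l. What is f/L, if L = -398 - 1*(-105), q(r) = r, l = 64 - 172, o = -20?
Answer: -88/293 ≈ -0.30034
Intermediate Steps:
l = -108
L = -293 (L = -398 + 105 = -293)
f = 88 (f = -20 - 1*(-108) = -20 + 108 = 88)
f/L = 88/(-293) = 88*(-1/293) = -88/293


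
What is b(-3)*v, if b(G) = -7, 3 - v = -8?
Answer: -77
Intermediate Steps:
v = 11 (v = 3 - 1*(-8) = 3 + 8 = 11)
b(-3)*v = -7*11 = -77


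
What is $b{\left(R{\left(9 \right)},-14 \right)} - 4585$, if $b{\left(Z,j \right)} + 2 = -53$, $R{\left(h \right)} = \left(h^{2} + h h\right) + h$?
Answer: $-4640$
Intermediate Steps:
$R{\left(h \right)} = h + 2 h^{2}$ ($R{\left(h \right)} = \left(h^{2} + h^{2}\right) + h = 2 h^{2} + h = h + 2 h^{2}$)
$b{\left(Z,j \right)} = -55$ ($b{\left(Z,j \right)} = -2 - 53 = -55$)
$b{\left(R{\left(9 \right)},-14 \right)} - 4585 = -55 - 4585 = -4640$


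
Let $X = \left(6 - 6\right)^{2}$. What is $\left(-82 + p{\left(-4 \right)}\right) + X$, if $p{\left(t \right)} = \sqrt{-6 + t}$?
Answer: $-82 + i \sqrt{10} \approx -82.0 + 3.1623 i$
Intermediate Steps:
$X = 0$ ($X = 0^{2} = 0$)
$\left(-82 + p{\left(-4 \right)}\right) + X = \left(-82 + \sqrt{-6 - 4}\right) + 0 = \left(-82 + \sqrt{-10}\right) + 0 = \left(-82 + i \sqrt{10}\right) + 0 = -82 + i \sqrt{10}$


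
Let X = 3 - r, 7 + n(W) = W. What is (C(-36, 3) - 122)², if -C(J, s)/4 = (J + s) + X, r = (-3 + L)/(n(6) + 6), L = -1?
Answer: 676/25 ≈ 27.040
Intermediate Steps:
n(W) = -7 + W
r = -⅘ (r = (-3 - 1)/((-7 + 6) + 6) = -4/(-1 + 6) = -4/5 = -4*⅕ = -⅘ ≈ -0.80000)
X = 19/5 (X = 3 - 1*(-⅘) = 3 + ⅘ = 19/5 ≈ 3.8000)
C(J, s) = -76/5 - 4*J - 4*s (C(J, s) = -4*((J + s) + 19/5) = -4*(19/5 + J + s) = -76/5 - 4*J - 4*s)
(C(-36, 3) - 122)² = ((-76/5 - 4*(-36) - 4*3) - 122)² = ((-76/5 + 144 - 12) - 122)² = (584/5 - 122)² = (-26/5)² = 676/25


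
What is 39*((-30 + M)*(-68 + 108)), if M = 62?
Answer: 49920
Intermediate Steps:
39*((-30 + M)*(-68 + 108)) = 39*((-30 + 62)*(-68 + 108)) = 39*(32*40) = 39*1280 = 49920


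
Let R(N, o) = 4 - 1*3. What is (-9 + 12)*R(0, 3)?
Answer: 3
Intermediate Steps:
R(N, o) = 1 (R(N, o) = 4 - 3 = 1)
(-9 + 12)*R(0, 3) = (-9 + 12)*1 = 3*1 = 3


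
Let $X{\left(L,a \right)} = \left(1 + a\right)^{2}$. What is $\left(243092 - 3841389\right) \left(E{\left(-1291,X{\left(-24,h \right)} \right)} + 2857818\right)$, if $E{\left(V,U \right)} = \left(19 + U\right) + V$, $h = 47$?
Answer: $-10286991378450$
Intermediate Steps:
$E{\left(V,U \right)} = 19 + U + V$
$\left(243092 - 3841389\right) \left(E{\left(-1291,X{\left(-24,h \right)} \right)} + 2857818\right) = \left(243092 - 3841389\right) \left(\left(19 + \left(1 + 47\right)^{2} - 1291\right) + 2857818\right) = - 3598297 \left(\left(19 + 48^{2} - 1291\right) + 2857818\right) = - 3598297 \left(\left(19 + 2304 - 1291\right) + 2857818\right) = - 3598297 \left(1032 + 2857818\right) = \left(-3598297\right) 2858850 = -10286991378450$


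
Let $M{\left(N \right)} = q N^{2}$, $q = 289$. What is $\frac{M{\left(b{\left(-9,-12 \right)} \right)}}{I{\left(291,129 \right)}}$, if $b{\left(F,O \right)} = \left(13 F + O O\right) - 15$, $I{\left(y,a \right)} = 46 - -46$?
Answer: $\frac{10404}{23} \approx 452.35$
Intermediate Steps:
$I{\left(y,a \right)} = 92$ ($I{\left(y,a \right)} = 46 + 46 = 92$)
$b{\left(F,O \right)} = -15 + O^{2} + 13 F$ ($b{\left(F,O \right)} = \left(13 F + O^{2}\right) - 15 = \left(O^{2} + 13 F\right) - 15 = -15 + O^{2} + 13 F$)
$M{\left(N \right)} = 289 N^{2}$
$\frac{M{\left(b{\left(-9,-12 \right)} \right)}}{I{\left(291,129 \right)}} = \frac{289 \left(-15 + \left(-12\right)^{2} + 13 \left(-9\right)\right)^{2}}{92} = 289 \left(-15 + 144 - 117\right)^{2} \cdot \frac{1}{92} = 289 \cdot 12^{2} \cdot \frac{1}{92} = 289 \cdot 144 \cdot \frac{1}{92} = 41616 \cdot \frac{1}{92} = \frac{10404}{23}$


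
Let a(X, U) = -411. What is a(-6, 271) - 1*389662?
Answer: -390073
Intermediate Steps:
a(-6, 271) - 1*389662 = -411 - 1*389662 = -411 - 389662 = -390073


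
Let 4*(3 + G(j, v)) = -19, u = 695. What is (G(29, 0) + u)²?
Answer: 7557001/16 ≈ 4.7231e+5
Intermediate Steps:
G(j, v) = -31/4 (G(j, v) = -3 + (¼)*(-19) = -3 - 19/4 = -31/4)
(G(29, 0) + u)² = (-31/4 + 695)² = (2749/4)² = 7557001/16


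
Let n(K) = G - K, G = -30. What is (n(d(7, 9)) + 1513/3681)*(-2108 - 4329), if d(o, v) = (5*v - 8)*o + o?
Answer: 7003861531/3681 ≈ 1.9027e+6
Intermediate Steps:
d(o, v) = o + o*(-8 + 5*v) (d(o, v) = (-8 + 5*v)*o + o = o*(-8 + 5*v) + o = o + o*(-8 + 5*v))
n(K) = -30 - K
(n(d(7, 9)) + 1513/3681)*(-2108 - 4329) = ((-30 - 7*(-7 + 5*9)) + 1513/3681)*(-2108 - 4329) = ((-30 - 7*(-7 + 45)) + 1513*(1/3681))*(-6437) = ((-30 - 7*38) + 1513/3681)*(-6437) = ((-30 - 1*266) + 1513/3681)*(-6437) = ((-30 - 266) + 1513/3681)*(-6437) = (-296 + 1513/3681)*(-6437) = -1088063/3681*(-6437) = 7003861531/3681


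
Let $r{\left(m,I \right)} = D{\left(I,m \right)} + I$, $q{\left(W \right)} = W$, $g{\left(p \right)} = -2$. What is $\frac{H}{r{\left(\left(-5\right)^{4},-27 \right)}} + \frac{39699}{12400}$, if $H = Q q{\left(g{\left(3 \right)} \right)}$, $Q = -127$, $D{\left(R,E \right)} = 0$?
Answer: $- \frac{2077727}{334800} \approx -6.2059$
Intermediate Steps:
$r{\left(m,I \right)} = I$ ($r{\left(m,I \right)} = 0 + I = I$)
$H = 254$ ($H = \left(-127\right) \left(-2\right) = 254$)
$\frac{H}{r{\left(\left(-5\right)^{4},-27 \right)}} + \frac{39699}{12400} = \frac{254}{-27} + \frac{39699}{12400} = 254 \left(- \frac{1}{27}\right) + 39699 \cdot \frac{1}{12400} = - \frac{254}{27} + \frac{39699}{12400} = - \frac{2077727}{334800}$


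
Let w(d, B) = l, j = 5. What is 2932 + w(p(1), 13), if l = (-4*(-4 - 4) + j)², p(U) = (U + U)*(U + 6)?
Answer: 4301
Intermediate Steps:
p(U) = 2*U*(6 + U) (p(U) = (2*U)*(6 + U) = 2*U*(6 + U))
l = 1369 (l = (-4*(-4 - 4) + 5)² = (-4*(-8) + 5)² = (32 + 5)² = 37² = 1369)
w(d, B) = 1369
2932 + w(p(1), 13) = 2932 + 1369 = 4301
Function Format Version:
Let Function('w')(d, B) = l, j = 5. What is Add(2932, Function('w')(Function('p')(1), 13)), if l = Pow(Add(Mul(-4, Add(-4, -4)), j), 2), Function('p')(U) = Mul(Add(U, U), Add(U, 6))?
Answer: 4301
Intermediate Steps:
Function('p')(U) = Mul(2, U, Add(6, U)) (Function('p')(U) = Mul(Mul(2, U), Add(6, U)) = Mul(2, U, Add(6, U)))
l = 1369 (l = Pow(Add(Mul(-4, Add(-4, -4)), 5), 2) = Pow(Add(Mul(-4, -8), 5), 2) = Pow(Add(32, 5), 2) = Pow(37, 2) = 1369)
Function('w')(d, B) = 1369
Add(2932, Function('w')(Function('p')(1), 13)) = Add(2932, 1369) = 4301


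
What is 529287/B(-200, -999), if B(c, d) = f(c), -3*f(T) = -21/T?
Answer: -105857400/7 ≈ -1.5122e+7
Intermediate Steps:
f(T) = 7/T (f(T) = -(-7)/T = 7/T)
B(c, d) = 7/c
529287/B(-200, -999) = 529287/((7/(-200))) = 529287/((7*(-1/200))) = 529287/(-7/200) = 529287*(-200/7) = -105857400/7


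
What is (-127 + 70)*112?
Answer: -6384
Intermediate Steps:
(-127 + 70)*112 = -57*112 = -6384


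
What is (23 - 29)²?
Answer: 36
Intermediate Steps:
(23 - 29)² = (-6)² = 36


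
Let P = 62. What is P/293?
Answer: 62/293 ≈ 0.21160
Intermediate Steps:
P/293 = 62/293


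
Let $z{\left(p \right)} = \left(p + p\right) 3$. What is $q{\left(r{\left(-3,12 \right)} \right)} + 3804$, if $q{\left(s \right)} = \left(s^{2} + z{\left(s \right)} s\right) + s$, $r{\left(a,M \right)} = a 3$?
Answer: $4362$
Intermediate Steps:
$r{\left(a,M \right)} = 3 a$
$z{\left(p \right)} = 6 p$ ($z{\left(p \right)} = 2 p 3 = 6 p$)
$q{\left(s \right)} = s + 7 s^{2}$ ($q{\left(s \right)} = \left(s^{2} + 6 s s\right) + s = \left(s^{2} + 6 s^{2}\right) + s = 7 s^{2} + s = s + 7 s^{2}$)
$q{\left(r{\left(-3,12 \right)} \right)} + 3804 = 3 \left(-3\right) \left(1 + 7 \cdot 3 \left(-3\right)\right) + 3804 = - 9 \left(1 + 7 \left(-9\right)\right) + 3804 = - 9 \left(1 - 63\right) + 3804 = \left(-9\right) \left(-62\right) + 3804 = 558 + 3804 = 4362$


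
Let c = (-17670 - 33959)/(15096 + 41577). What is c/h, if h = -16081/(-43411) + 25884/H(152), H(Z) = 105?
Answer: -78444328165/21258775818639 ≈ -0.0036900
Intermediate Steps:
c = -51629/56673 ≈ -0.91100
h = 375112943/1519385 (h = -16081/(-43411) + 25884/105 = -16081*(-1/43411) + 25884*(1/105) = 16081/43411 + 8628/35 = 375112943/1519385 ≈ 246.88)
c/h = -51629/(56673*375112943/1519385) = -51629/56673*1519385/375112943 = -78444328165/21258775818639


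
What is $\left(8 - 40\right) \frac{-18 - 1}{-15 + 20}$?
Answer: $\frac{608}{5} \approx 121.6$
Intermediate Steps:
$\left(8 - 40\right) \frac{-18 - 1}{-15 + 20} = - 32 \left(- \frac{19}{5}\right) = - 32 \left(\left(-19\right) \frac{1}{5}\right) = \left(-32\right) \left(- \frac{19}{5}\right) = \frac{608}{5}$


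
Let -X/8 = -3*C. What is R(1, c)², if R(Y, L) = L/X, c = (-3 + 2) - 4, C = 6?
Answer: 25/20736 ≈ 0.0012056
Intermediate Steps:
c = -5 (c = -1 - 4 = -5)
X = 144 (X = -(-24)*6 = -8*(-18) = 144)
R(Y, L) = L/144
R(1, c)² = ((1/144)*(-5))² = (-5/144)² = 25/20736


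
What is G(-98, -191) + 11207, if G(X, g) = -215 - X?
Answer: 11090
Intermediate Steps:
G(-98, -191) + 11207 = (-215 - 1*(-98)) + 11207 = (-215 + 98) + 11207 = -117 + 11207 = 11090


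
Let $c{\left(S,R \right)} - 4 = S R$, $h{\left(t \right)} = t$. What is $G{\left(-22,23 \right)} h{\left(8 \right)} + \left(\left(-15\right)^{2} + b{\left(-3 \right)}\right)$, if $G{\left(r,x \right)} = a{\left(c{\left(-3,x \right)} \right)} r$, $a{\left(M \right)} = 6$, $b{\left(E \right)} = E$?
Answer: $-834$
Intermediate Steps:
$c{\left(S,R \right)} = 4 + R S$ ($c{\left(S,R \right)} = 4 + S R = 4 + R S$)
$G{\left(r,x \right)} = 6 r$
$G{\left(-22,23 \right)} h{\left(8 \right)} + \left(\left(-15\right)^{2} + b{\left(-3 \right)}\right) = 6 \left(-22\right) 8 - \left(3 - \left(-15\right)^{2}\right) = \left(-132\right) 8 + \left(225 - 3\right) = -1056 + 222 = -834$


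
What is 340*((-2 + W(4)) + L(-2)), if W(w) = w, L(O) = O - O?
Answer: 680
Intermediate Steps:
L(O) = 0
340*((-2 + W(4)) + L(-2)) = 340*((-2 + 4) + 0) = 340*(2 + 0) = 340*2 = 680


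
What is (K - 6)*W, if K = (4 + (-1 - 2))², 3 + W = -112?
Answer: 575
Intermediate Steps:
W = -115 (W = -3 - 112 = -115)
K = 1 (K = (4 - 3)² = 1² = 1)
(K - 6)*W = (1 - 6)*(-115) = -5*(-115) = 575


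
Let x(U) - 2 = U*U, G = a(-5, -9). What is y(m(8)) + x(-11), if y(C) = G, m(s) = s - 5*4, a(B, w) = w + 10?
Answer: 124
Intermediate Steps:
a(B, w) = 10 + w
m(s) = -20 + s (m(s) = s - 20 = -20 + s)
G = 1 (G = 10 - 9 = 1)
y(C) = 1
x(U) = 2 + U**2 (x(U) = 2 + U*U = 2 + U**2)
y(m(8)) + x(-11) = 1 + (2 + (-11)**2) = 1 + (2 + 121) = 1 + 123 = 124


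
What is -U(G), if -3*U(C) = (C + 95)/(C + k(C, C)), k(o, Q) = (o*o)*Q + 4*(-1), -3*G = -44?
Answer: 987/85472 ≈ 0.011548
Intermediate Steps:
G = 44/3 (G = -1/3*(-44) = 44/3 ≈ 14.667)
k(o, Q) = -4 + Q*o**2 (k(o, Q) = o**2*Q - 4 = Q*o**2 - 4 = -4 + Q*o**2)
U(C) = -(95 + C)/(3*(-4 + C + C**3)) (U(C) = -(C + 95)/(3*(C + (-4 + C*C**2))) = -(95 + C)/(3*(C + (-4 + C**3))) = -(95 + C)/(3*(-4 + C + C**3)))
-U(G) = -(-95 - 1*44/3)/(3*(-4 + 44/3 + (44/3)**3)) = -(-95 - 44/3)/(3*(-4 + 44/3 + 85184/27)) = -(-329)/(3*85472/27*3) = -27*(-329)/(3*85472*3) = -1*(-987/85472) = 987/85472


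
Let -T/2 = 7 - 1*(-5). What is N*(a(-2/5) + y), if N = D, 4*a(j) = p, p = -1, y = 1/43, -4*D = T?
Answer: -117/86 ≈ -1.3605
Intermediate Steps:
T = -24 (T = -2*(7 - 1*(-5)) = -2*(7 + 5) = -2*12 = -24)
D = 6 (D = -¼*(-24) = 6)
y = 1/43 ≈ 0.023256
a(j) = -¼ (a(j) = (¼)*(-1) = -¼)
N = 6
N*(a(-2/5) + y) = 6*(-¼ + 1/43) = 6*(-39/172) = -117/86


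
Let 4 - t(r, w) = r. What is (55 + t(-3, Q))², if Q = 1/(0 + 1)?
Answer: 3844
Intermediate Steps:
Q = 1 (Q = 1/1 = 1)
t(r, w) = 4 - r
(55 + t(-3, Q))² = (55 + (4 - 1*(-3)))² = (55 + (4 + 3))² = (55 + 7)² = 62² = 3844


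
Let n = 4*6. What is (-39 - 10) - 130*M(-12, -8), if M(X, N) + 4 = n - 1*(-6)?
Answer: -3429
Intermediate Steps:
n = 24
M(X, N) = 26 (M(X, N) = -4 + (24 - 1*(-6)) = -4 + (24 + 6) = -4 + 30 = 26)
(-39 - 10) - 130*M(-12, -8) = (-39 - 10) - 130*26 = -49 - 3380 = -3429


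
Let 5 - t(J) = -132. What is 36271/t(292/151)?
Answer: 36271/137 ≈ 264.75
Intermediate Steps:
t(J) = 137 (t(J) = 5 - 1*(-132) = 5 + 132 = 137)
36271/t(292/151) = 36271/137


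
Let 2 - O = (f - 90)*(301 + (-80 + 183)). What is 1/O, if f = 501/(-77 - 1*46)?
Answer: 41/1558310 ≈ 2.6311e-5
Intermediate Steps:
f = -167/41 (f = 501/(-77 - 46) = 501/(-123) = 501*(-1/123) = -167/41 ≈ -4.0732)
O = 1558310/41 (O = 2 - (-167/41 - 90)*(301 + (-80 + 183)) = 2 - (-3857)*(301 + 103)/41 = 2 - (-3857)*404/41 = 2 - 1*(-1558228/41) = 2 + 1558228/41 = 1558310/41 ≈ 38008.)
1/O = 1/(1558310/41) = 41/1558310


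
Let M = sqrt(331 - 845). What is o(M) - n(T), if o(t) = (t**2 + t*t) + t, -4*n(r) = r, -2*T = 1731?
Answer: -9955/8 + I*sqrt(514) ≈ -1244.4 + 22.672*I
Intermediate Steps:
T = -1731/2 (T = -1/2*1731 = -1731/2 ≈ -865.50)
n(r) = -r/4
M = I*sqrt(514) (M = sqrt(-514) = I*sqrt(514) ≈ 22.672*I)
o(t) = t + 2*t**2 (o(t) = (t**2 + t**2) + t = 2*t**2 + t = t + 2*t**2)
o(M) - n(T) = (I*sqrt(514))*(1 + 2*(I*sqrt(514))) - (-1)*(-1731)/(4*2) = (I*sqrt(514))*(1 + 2*I*sqrt(514)) - 1*1731/8 = I*sqrt(514)*(1 + 2*I*sqrt(514)) - 1731/8 = -1731/8 + I*sqrt(514)*(1 + 2*I*sqrt(514))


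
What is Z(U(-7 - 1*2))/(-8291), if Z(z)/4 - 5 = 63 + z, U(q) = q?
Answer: -236/8291 ≈ -0.028465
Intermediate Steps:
Z(z) = 272 + 4*z (Z(z) = 20 + 4*(63 + z) = 20 + (252 + 4*z) = 272 + 4*z)
Z(U(-7 - 1*2))/(-8291) = (272 + 4*(-7 - 1*2))/(-8291) = (272 + 4*(-7 - 2))*(-1/8291) = (272 + 4*(-9))*(-1/8291) = (272 - 36)*(-1/8291) = 236*(-1/8291) = -236/8291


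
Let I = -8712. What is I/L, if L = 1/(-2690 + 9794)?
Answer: -61890048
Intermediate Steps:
L = 1/7104 ≈ 0.00014077
I/L = -8712/1/7104 = -8712*7104 = -61890048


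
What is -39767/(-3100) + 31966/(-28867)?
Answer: 1048859389/89487700 ≈ 11.721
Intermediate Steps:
-39767/(-3100) + 31966/(-28867) = -39767*(-1/3100) + 31966*(-1/28867) = 39767/3100 - 31966/28867 = 1048859389/89487700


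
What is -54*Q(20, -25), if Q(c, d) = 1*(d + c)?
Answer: 270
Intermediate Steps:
Q(c, d) = c + d (Q(c, d) = 1*(c + d) = c + d)
-54*Q(20, -25) = -54*(20 - 25) = -54*(-5) = 270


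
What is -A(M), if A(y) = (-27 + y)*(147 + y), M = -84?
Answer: 6993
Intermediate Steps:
-A(M) = -(-3969 + (-84)² + 120*(-84)) = -(-3969 + 7056 - 10080) = -1*(-6993) = 6993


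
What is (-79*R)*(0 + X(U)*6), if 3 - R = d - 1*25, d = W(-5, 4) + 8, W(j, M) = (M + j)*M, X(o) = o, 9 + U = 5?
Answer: 45504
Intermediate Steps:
U = -4 (U = -9 + 5 = -4)
W(j, M) = M*(M + j)
d = 4 (d = 4*(4 - 5) + 8 = 4*(-1) + 8 = -4 + 8 = 4)
R = 24 (R = 3 - (4 - 1*25) = 3 - (4 - 25) = 3 - 1*(-21) = 3 + 21 = 24)
(-79*R)*(0 + X(U)*6) = (-79*24)*(0 - 4*6) = -1896*(0 - 24) = -1896*(-24) = 45504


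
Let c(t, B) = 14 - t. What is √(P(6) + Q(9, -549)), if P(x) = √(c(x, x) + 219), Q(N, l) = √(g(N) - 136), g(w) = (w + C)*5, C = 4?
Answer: √(√227 + I*√71) ≈ 4.0205 + 1.0479*I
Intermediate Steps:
g(w) = 20 + 5*w (g(w) = (w + 4)*5 = (4 + w)*5 = 20 + 5*w)
Q(N, l) = √(-116 + 5*N) (Q(N, l) = √((20 + 5*N) - 136) = √(-116 + 5*N))
P(x) = √(233 - x) (P(x) = √((14 - x) + 219) = √(233 - x))
√(P(6) + Q(9, -549)) = √(√(233 - 1*6) + √(-116 + 5*9)) = √(√(233 - 6) + √(-116 + 45)) = √(√227 + √(-71)) = √(√227 + I*√71)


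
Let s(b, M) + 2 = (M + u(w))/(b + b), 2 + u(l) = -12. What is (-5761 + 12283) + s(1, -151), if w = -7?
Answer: 12875/2 ≈ 6437.5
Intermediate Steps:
u(l) = -14 (u(l) = -2 - 12 = -14)
s(b, M) = -2 + (-14 + M)/(2*b) (s(b, M) = -2 + (M - 14)/(b + b) = -2 + (-14 + M)/((2*b)) = -2 + (-14 + M)*(1/(2*b)) = -2 + (-14 + M)/(2*b))
(-5761 + 12283) + s(1, -151) = (-5761 + 12283) + (1/2)*(-14 - 151 - 4*1)/1 = 6522 + (1/2)*1*(-14 - 151 - 4) = 6522 + (1/2)*1*(-169) = 6522 - 169/2 = 12875/2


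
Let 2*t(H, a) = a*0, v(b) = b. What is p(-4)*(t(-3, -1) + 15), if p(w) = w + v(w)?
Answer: -120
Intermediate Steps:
t(H, a) = 0 (t(H, a) = (a*0)/2 = (½)*0 = 0)
p(w) = 2*w (p(w) = w + w = 2*w)
p(-4)*(t(-3, -1) + 15) = (2*(-4))*(0 + 15) = -8*15 = -120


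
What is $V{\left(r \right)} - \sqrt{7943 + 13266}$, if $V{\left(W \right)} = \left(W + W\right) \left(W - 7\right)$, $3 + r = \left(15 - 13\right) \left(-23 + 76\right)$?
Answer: $19776 - \sqrt{21209} \approx 19630.0$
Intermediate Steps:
$r = 103$ ($r = -3 + \left(15 - 13\right) \left(-23 + 76\right) = -3 + 2 \cdot 53 = -3 + 106 = 103$)
$V{\left(W \right)} = 2 W \left(-7 + W\right)$
$V{\left(r \right)} - \sqrt{7943 + 13266} = 2 \cdot 103 \left(-7 + 103\right) - \sqrt{7943 + 13266} = 2 \cdot 103 \cdot 96 - \sqrt{21209} = 19776 - \sqrt{21209}$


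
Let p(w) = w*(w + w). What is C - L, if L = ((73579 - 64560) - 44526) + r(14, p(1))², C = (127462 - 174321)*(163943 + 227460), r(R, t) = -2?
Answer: -18340717674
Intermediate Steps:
p(w) = 2*w² (p(w) = w*(2*w) = 2*w²)
C = -18340753177 (C = -46859*391403 = -18340753177)
L = -35503 (L = ((73579 - 64560) - 44526) + (-2)² = (9019 - 44526) + 4 = -35507 + 4 = -35503)
C - L = -18340753177 - 1*(-35503) = -18340753177 + 35503 = -18340717674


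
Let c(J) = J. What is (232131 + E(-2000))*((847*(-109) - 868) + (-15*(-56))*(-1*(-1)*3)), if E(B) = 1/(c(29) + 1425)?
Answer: -30603137646725/1454 ≈ -2.1048e+10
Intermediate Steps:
E(B) = 1/1454 (E(B) = 1/(29 + 1425) = 1/1454)
(232131 + E(-2000))*((847*(-109) - 868) + (-15*(-56))*(-1*(-1)*3)) = (232131 + 1/1454)*((847*(-109) - 868) + (-15*(-56))*(-1*(-1)*3)) = 337518475*((-92323 - 868) + 840*(1*3))/1454 = 337518475*(-93191 + 840*3)/1454 = 337518475*(-93191 + 2520)/1454 = (337518475/1454)*(-90671) = -30603137646725/1454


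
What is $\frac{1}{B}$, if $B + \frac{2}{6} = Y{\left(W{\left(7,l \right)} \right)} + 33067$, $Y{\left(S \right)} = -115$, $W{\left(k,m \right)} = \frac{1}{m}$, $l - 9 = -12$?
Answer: $\frac{3}{98855} \approx 3.0347 \cdot 10^{-5}$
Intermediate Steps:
$l = -3$ ($l = 9 - 12 = -3$)
$B = \frac{98855}{3}$ ($B = - \frac{1}{3} + \left(-115 + 33067\right) = - \frac{1}{3} + 32952 = \frac{98855}{3} \approx 32952.0$)
$\frac{1}{B} = \frac{1}{\frac{98855}{3}} = \frac{3}{98855}$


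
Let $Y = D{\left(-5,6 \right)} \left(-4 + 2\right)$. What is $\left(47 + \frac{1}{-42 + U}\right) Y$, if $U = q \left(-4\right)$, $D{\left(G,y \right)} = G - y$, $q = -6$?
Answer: $\frac{9295}{9} \approx 1032.8$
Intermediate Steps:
$U = 24$ ($U = \left(-6\right) \left(-4\right) = 24$)
$Y = 22$ ($Y = \left(-5 - 6\right) \left(-4 + 2\right) = \left(-5 - 6\right) \left(-2\right) = \left(-11\right) \left(-2\right) = 22$)
$\left(47 + \frac{1}{-42 + U}\right) Y = \left(47 + \frac{1}{-42 + 24}\right) 22 = \left(47 + \frac{1}{-18}\right) 22 = \left(47 - \frac{1}{18}\right) 22 = \frac{845}{18} \cdot 22 = \frac{9295}{9}$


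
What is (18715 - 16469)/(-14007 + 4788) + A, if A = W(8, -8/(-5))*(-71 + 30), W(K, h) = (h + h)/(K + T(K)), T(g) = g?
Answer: -389209/46095 ≈ -8.4436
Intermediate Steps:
W(K, h) = h/K (W(K, h) = (h + h)/(K + K) = (2*h)/((2*K)) = (2*h)*(1/(2*K)) = h/K)
A = -41/5 (A = (-8/(-5)/8)*(-71 + 30) = (-8*(-⅕)*(⅛))*(-41) = ((8/5)*(⅛))*(-41) = (⅕)*(-41) = -41/5 ≈ -8.2000)
(18715 - 16469)/(-14007 + 4788) + A = (18715 - 16469)/(-14007 + 4788) - 41/5 = 2246/(-9219) - 41/5 = 2246*(-1/9219) - 41/5 = -2246/9219 - 41/5 = -389209/46095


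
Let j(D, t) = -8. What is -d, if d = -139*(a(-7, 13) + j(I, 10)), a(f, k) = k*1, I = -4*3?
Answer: 695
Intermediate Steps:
I = -12
a(f, k) = k
d = -695 (d = -139*(13 - 8) = -139*5 = -695)
-d = -1*(-695) = 695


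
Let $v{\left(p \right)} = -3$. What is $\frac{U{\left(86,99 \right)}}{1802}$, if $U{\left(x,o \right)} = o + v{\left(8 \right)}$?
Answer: $\frac{48}{901} \approx 0.053274$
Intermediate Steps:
$U{\left(x,o \right)} = -3 + o$ ($U{\left(x,o \right)} = o - 3 = -3 + o$)
$\frac{U{\left(86,99 \right)}}{1802} = \frac{-3 + 99}{1802} = 96 \cdot \frac{1}{1802} = \frac{48}{901}$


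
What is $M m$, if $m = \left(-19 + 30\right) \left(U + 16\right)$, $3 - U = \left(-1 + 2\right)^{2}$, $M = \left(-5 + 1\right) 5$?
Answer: $-3960$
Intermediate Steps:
$M = -20$ ($M = \left(-4\right) 5 = -20$)
$U = 2$ ($U = 3 - \left(-1 + 2\right)^{2} = 3 - 1^{2} = 3 - 1 = 2$)
$m = 198$ ($m = \left(-19 + 30\right) \left(2 + 16\right) = 11 \cdot 18 = 198$)
$M m = \left(-20\right) 198 = -3960$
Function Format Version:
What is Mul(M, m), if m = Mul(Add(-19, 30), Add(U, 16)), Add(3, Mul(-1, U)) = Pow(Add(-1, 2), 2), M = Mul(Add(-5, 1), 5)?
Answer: -3960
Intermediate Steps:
M = -20 (M = Mul(-4, 5) = -20)
U = 2 (U = Add(3, Mul(-1, Pow(Add(-1, 2), 2))) = Add(3, Mul(-1, Pow(1, 2))) = Add(3, Mul(-1, 1)) = Add(3, -1) = 2)
m = 198 (m = Mul(Add(-19, 30), Add(2, 16)) = Mul(11, 18) = 198)
Mul(M, m) = Mul(-20, 198) = -3960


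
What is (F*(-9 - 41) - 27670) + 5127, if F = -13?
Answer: -21893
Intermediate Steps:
(F*(-9 - 41) - 27670) + 5127 = (-13*(-9 - 41) - 27670) + 5127 = (-13*(-50) - 27670) + 5127 = (650 - 27670) + 5127 = -27020 + 5127 = -21893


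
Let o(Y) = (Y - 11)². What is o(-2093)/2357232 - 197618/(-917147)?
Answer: 282867030458/135120516069 ≈ 2.0934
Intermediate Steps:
o(Y) = (-11 + Y)²
o(-2093)/2357232 - 197618/(-917147) = (-11 - 2093)²/2357232 - 197618/(-917147) = (-2104)²*(1/2357232) - 197618*(-1/917147) = 4426816*(1/2357232) + 197618/917147 = 276676/147327 + 197618/917147 = 282867030458/135120516069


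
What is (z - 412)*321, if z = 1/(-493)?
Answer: -65200557/493 ≈ -1.3225e+5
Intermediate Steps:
z = -1/493 ≈ -0.0020284
(z - 412)*321 = (-1/493 - 412)*321 = -203117/493*321 = -65200557/493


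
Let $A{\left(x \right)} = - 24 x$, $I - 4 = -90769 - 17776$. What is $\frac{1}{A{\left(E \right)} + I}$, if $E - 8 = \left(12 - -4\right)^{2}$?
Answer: $- \frac{1}{114877} \approx -8.705 \cdot 10^{-6}$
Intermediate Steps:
$I = -108541$ ($I = 4 - 108545 = -108541$)
$E = 264$ ($E = 8 + \left(12 - -4\right)^{2} = 8 + \left(12 + 4\right)^{2} = 8 + 16^{2} = 8 + 256 = 264$)
$\frac{1}{A{\left(E \right)} + I} = \frac{1}{\left(-24\right) 264 - 108541} = \frac{1}{-6336 - 108541} = \frac{1}{-114877} = - \frac{1}{114877}$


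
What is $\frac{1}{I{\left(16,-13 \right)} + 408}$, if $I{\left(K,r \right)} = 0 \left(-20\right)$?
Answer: $\frac{1}{408} \approx 0.002451$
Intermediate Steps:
$I{\left(K,r \right)} = 0$
$\frac{1}{I{\left(16,-13 \right)} + 408} = \frac{1}{0 + 408} = \frac{1}{408}$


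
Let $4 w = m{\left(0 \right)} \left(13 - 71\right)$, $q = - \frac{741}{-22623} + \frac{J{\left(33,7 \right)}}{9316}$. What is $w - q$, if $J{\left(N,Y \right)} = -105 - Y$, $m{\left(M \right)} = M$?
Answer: $- \frac{364115}{17562989} \approx -0.020732$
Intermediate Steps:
$q = \frac{364115}{17562989}$ ($q = - \frac{741}{-22623} + \frac{-105 - 7}{9316} = \left(-741\right) \left(- \frac{1}{22623}\right) + \left(-105 - 7\right) \frac{1}{9316} = \frac{247}{7541} - \frac{28}{2329} = \frac{364115}{17562989} \approx 0.020732$)
$w = 0$ ($w = \frac{0 \left(13 - 71\right)}{4} = \frac{0 \left(-58\right)}{4} = \frac{1}{4} \cdot 0 = 0$)
$w - q = 0 - \frac{364115}{17562989} = - \frac{364115}{17562989}$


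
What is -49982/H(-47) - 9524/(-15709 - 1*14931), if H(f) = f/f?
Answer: -382859739/7660 ≈ -49982.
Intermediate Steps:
H(f) = 1
-49982/H(-47) - 9524/(-15709 - 1*14931) = -49982/1 - 9524/(-15709 - 1*14931) = -49982*1 - 9524/(-15709 - 14931) = -49982 - 9524/(-30640) = -49982 - 9524*(-1/30640) = -49982 + 2381/7660 = -382859739/7660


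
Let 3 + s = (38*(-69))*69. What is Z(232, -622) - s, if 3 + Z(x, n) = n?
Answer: 180296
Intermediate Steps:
s = -180921 (s = -3 + (38*(-69))*69 = -3 - 2622*69 = -3 - 180918 = -180921)
Z(x, n) = -3 + n
Z(232, -622) - s = (-3 - 622) - 1*(-180921) = -625 + 180921 = 180296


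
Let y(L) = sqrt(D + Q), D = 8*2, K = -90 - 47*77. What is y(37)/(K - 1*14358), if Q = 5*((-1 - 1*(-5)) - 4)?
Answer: -4/18067 ≈ -0.00022140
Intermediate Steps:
K = -3709 (K = -90 - 3619 = -3709)
D = 16
Q = 0 (Q = 5*((-1 + 5) - 4) = 5*(4 - 4) = 5*0 = 0)
y(L) = 4 (y(L) = sqrt(16 + 0) = sqrt(16) = 4)
y(37)/(K - 1*14358) = 4/(-3709 - 1*14358) = 4/(-3709 - 14358) = 4/(-18067) = 4*(-1/18067) = -4/18067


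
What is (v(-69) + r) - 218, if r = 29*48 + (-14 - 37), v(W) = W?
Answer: 1054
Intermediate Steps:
r = 1341 (r = 1392 - 51 = 1341)
(v(-69) + r) - 218 = (-69 + 1341) - 218 = 1272 - 218 = 1054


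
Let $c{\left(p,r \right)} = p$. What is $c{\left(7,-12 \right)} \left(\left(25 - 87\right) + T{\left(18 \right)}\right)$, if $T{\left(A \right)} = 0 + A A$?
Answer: $1834$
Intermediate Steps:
$T{\left(A \right)} = A^{2}$ ($T{\left(A \right)} = 0 + A^{2} = A^{2}$)
$c{\left(7,-12 \right)} \left(\left(25 - 87\right) + T{\left(18 \right)}\right) = 7 \left(\left(25 - 87\right) + 18^{2}\right) = 7 \left(-62 + 324\right) = 7 \cdot 262 = 1834$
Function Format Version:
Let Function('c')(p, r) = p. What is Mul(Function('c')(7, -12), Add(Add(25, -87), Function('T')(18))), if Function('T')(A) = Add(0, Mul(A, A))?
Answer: 1834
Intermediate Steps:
Function('T')(A) = Pow(A, 2) (Function('T')(A) = Add(0, Pow(A, 2)) = Pow(A, 2))
Mul(Function('c')(7, -12), Add(Add(25, -87), Function('T')(18))) = Mul(7, Add(Add(25, -87), Pow(18, 2))) = Mul(7, Add(-62, 324)) = Mul(7, 262) = 1834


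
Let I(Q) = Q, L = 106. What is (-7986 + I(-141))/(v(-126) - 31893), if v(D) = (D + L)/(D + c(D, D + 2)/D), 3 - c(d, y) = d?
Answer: 2890503/11343221 ≈ 0.25482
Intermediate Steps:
c(d, y) = 3 - d
v(D) = (106 + D)/(D + (3 - D)/D) (v(D) = (D + 106)/(D + (3 - D)/D) = (106 + D)/(D + (3 - D)/D))
(-7986 + I(-141))/(v(-126) - 31893) = (-7986 - 141)/(-126*(106 - 126)/(3 + (-126)² - 1*(-126)) - 31893) = -8127/(-126*(-20)/(3 + 15876 + 126) - 31893) = -8127/(-126*(-20)/16005 - 31893) = -8127/(-126*1/16005*(-20) - 31893) = -8127/(168/1067 - 31893) = -8127/(-34029663/1067) = -8127*(-1067/34029663) = 2890503/11343221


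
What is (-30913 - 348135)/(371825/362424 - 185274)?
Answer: 137376092352/67147372351 ≈ 2.0459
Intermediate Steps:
(-30913 - 348135)/(371825/362424 - 185274) = -379048/(371825*(1/362424) - 185274) = -379048/(371825/362424 - 185274) = -379048/(-67147372351/362424) = -379048*(-362424/67147372351) = 137376092352/67147372351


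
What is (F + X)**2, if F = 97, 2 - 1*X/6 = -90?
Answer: 421201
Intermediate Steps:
X = 552 (X = 12 - 6*(-90) = 12 + 540 = 552)
(F + X)**2 = (97 + 552)**2 = 649**2 = 421201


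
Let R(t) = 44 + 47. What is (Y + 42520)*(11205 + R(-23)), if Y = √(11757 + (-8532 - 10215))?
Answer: 480305920 + 11296*I*√6990 ≈ 4.8031e+8 + 9.4442e+5*I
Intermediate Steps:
R(t) = 91
Y = I*√6990 (Y = √(11757 - 18747) = √(-6990) = I*√6990 ≈ 83.606*I)
(Y + 42520)*(11205 + R(-23)) = (I*√6990 + 42520)*(11205 + 91) = (42520 + I*√6990)*11296 = 480305920 + 11296*I*√6990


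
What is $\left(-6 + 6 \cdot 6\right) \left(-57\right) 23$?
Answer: $-39330$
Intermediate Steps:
$\left(-6 + 6 \cdot 6\right) \left(-57\right) 23 = \left(-6 + 36\right) \left(-57\right) 23 = 30 \left(-57\right) 23 = \left(-1710\right) 23 = -39330$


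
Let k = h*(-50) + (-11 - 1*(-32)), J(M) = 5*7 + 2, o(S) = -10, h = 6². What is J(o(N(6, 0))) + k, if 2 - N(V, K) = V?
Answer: -1742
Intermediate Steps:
N(V, K) = 2 - V
h = 36
J(M) = 37 (J(M) = 35 + 2 = 37)
k = -1779 (k = 36*(-50) + (-11 - 1*(-32)) = -1800 + (-11 + 32) = -1800 + 21 = -1779)
J(o(N(6, 0))) + k = 37 - 1779 = -1742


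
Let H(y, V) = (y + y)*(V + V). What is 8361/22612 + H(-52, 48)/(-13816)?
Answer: 42659223/39050924 ≈ 1.0924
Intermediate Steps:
H(y, V) = 4*V*y (H(y, V) = (2*y)*(2*V) = 4*V*y)
8361/22612 + H(-52, 48)/(-13816) = 8361/22612 + (4*48*(-52))/(-13816) = 8361*(1/22612) - 9984*(-1/13816) = 8361/22612 + 1248/1727 = 42659223/39050924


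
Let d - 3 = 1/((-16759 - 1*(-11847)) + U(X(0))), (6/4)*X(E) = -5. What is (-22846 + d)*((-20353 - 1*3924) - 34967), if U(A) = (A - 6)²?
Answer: 14691541005651/10856 ≈ 1.3533e+9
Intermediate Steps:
X(E) = -10/3 (X(E) = (⅔)*(-5) = -10/3)
U(A) = (-6 + A)²
d = 130263/43424 (d = 3 + 1/((-16759 - 1*(-11847)) + (-6 - 10/3)²) = 3 + 1/((-16759 + 11847) + (-28/3)²) = 3 + 1/(-4912 + 784/9) = 3 + 1/(-43424/9) = 3 - 9/43424 = 130263/43424 ≈ 2.9998)
(-22846 + d)*((-20353 - 1*3924) - 34967) = (-22846 + 130263/43424)*((-20353 - 1*3924) - 34967) = -991934441*((-20353 - 3924) - 34967)/43424 = -991934441*(-24277 - 34967)/43424 = -991934441/43424*(-59244) = 14691541005651/10856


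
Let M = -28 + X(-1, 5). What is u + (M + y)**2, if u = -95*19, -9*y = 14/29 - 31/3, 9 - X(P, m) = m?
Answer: -784961420/613089 ≈ -1280.3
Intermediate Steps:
X(P, m) = 9 - m
M = -24 (M = -28 + (9 - 1*5) = -28 + (9 - 5) = -28 + 4 = -24)
y = 857/783 (y = -(14/29 - 31/3)/9 = -1/9*(-857/87) = 857/783 ≈ 1.0945)
u = -1805
u + (M + y)**2 = -1805 + (-24 + 857/783)**2 = -1805 + (-17935/783)**2 = -1805 + 321664225/613089 = -784961420/613089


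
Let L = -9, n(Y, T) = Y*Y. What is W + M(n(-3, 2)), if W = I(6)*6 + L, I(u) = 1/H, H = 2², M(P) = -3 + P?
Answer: -3/2 ≈ -1.5000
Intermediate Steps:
n(Y, T) = Y²
H = 4
I(u) = ¼ (I(u) = 1/4 = ¼)
W = -15/2 (W = (¼)*6 - 9 = 3/2 - 9 = -15/2 ≈ -7.5000)
W + M(n(-3, 2)) = -15/2 + (-3 + (-3)²) = -15/2 + (-3 + 9) = -15/2 + 6 = -3/2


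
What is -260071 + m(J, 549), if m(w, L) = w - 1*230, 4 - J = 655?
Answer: -260952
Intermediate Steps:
J = -651 (J = 4 - 1*655 = 4 - 655 = -651)
m(w, L) = -230 + w (m(w, L) = w - 230 = -230 + w)
-260071 + m(J, 549) = -260071 + (-230 - 651) = -260071 - 881 = -260952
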